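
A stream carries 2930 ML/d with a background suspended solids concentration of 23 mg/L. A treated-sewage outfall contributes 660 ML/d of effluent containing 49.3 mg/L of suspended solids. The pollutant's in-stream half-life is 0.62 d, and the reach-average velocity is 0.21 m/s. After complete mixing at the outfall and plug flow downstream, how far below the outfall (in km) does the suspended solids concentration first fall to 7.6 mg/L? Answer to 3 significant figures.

After mixing, C = (2930·23.00 + 660.0·49.30) / 3590 = 99930/3590 = 27.84 mg/L.
Half-life 0.62 d → k = ln 2 / 0.62 = 1.118 d⁻¹.
Set 27.84·exp(−k·t) = 7.6 → t = ln(27.84/7.6)/k = 100300 s = 27.87 h.
Distance = v·t = 0.21·100300 = 21070 m = 21.07 km.

21.1 km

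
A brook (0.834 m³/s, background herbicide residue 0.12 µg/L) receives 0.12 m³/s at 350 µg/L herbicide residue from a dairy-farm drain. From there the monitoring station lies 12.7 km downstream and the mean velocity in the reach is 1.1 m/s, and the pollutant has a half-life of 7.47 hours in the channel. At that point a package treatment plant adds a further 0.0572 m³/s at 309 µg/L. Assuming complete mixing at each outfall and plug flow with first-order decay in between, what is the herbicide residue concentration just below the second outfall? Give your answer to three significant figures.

48.4 µg/L

Mixed concentration C = ΣQC/ΣQ = (0.8340·0.1200 + 0.1200·350.0) / 0.9540 = 42.10/0.9540 = 44.13 µg/L; combined flow 0.9540 m³/s.
Travel time t = 12.7·1000 / 1.1 = 11550 s = 3.207 h.
Half-life 7.47 h → k = ln 2 / 7.47 = 0.09279 h⁻¹ = 2.227 d⁻¹.
First-order decay: C = 44.13·exp(−k·t) = 44.13·0.7426 = 32.77 µg/L.
At the second outfall, C = (0.9540·32.77 + 0.05720·309.0) / (0.9540 + 0.05720) = 48.40 µg/L.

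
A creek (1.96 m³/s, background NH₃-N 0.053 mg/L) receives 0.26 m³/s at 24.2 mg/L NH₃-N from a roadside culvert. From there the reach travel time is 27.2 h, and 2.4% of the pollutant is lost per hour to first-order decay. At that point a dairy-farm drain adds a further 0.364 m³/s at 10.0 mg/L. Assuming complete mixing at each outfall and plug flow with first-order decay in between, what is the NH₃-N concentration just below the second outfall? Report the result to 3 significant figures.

Mixed concentration C = ΣQC/ΣQ = (1.960·0.05300 + 0.2600·24.20) / 2.220 = 6.396/2.220 = 2.881 mg/L; combined flow 2.220 m³/s.
2.4%/h lost → k = −ln(1 − 0.024) = 0.02429 h⁻¹.
Decay over the reach: 2.881·exp(−kt) = 2.881·0.5165 = 1.488 mg/L.
Second outfall: C = (2.220·1.488 + 0.3640·10.00)/2.584 = 2.687 mg/L.

2.69 mg/L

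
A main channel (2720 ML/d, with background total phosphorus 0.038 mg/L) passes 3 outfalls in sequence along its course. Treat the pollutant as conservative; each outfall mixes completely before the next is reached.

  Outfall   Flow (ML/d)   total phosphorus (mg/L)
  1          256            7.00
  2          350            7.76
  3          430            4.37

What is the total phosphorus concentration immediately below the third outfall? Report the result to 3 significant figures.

After outfall 1: Q = 2720 + 256.0 = 2976 ML/d; C = (2720·0.03800 + 256.0·7.000)/2976 = 0.6369 mg/L.
After outfall 2: Q = 2976 + 350.0 = 3326 ML/d; C = (2976·0.6369 + 350.0·7.760)/3326 = 1.386 mg/L.
After outfall 3: Q = 3326 + 430.0 = 3756 ML/d; C = (3326·1.386 + 430.0·4.370)/3756 = 1.728 mg/L.

1.73 mg/L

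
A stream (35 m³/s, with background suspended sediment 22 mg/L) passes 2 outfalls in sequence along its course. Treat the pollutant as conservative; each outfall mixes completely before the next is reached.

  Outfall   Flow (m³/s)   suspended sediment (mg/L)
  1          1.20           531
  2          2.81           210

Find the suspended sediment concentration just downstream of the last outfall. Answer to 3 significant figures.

Outfall 1: combined Q = 36.20 m³/s; C = (35.00·22.00 + 1.200·531.0)/36.20 = 38.87 mg/L.
Outfall 2: combined Q = 39.01 m³/s; C = (36.20·38.87 + 2.810·210.0)/39.01 = 51.20 mg/L.

51.2 mg/L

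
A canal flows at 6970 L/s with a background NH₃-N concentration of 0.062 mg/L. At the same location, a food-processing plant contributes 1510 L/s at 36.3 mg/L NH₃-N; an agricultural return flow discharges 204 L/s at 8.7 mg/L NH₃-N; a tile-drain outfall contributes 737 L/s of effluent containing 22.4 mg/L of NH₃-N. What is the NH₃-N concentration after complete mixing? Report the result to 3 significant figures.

Mixed concentration C = ΣQC/ΣQ = (6970·0.06200 + 1510·36.30 + 204.0·8.700 + 737.0·22.40) / 9421 = 73530/9421 = 7.805 mg/L.

7.80 mg/L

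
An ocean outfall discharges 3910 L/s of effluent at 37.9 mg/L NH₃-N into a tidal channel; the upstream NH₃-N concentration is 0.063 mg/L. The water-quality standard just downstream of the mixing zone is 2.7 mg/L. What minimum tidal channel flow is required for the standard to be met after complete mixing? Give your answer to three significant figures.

52200 L/s

Set C_mix = 2.7: (Q·0.06300 + 3910·37.90) / (Q + 3910) = 2.7
→ Q = 3910·(37.90 − 2.7)/(2.7 − 0.06300) = 52190 L/s.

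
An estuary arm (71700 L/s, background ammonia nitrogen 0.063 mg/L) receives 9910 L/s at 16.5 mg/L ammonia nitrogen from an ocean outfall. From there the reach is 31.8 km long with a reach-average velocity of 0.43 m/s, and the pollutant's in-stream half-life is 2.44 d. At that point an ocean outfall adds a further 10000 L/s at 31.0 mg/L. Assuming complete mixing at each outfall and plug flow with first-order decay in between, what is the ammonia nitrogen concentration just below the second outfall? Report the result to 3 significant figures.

4.82 mg/L

Flow-weighted average: C = (71700·0.06300 + 9910·16.50) / 81610 = 168000/81610 = 2.059 mg/L; combined flow 81610 L/s.
Travel time t = 31.8·1000 / 0.43 = 73950 s = 20.54 h.
Half-life 2.44 d → k = ln 2 / 2.44 = 0.2841 d⁻¹.
After decay, C = 2.059 × e^(−kt) = 2.059 × 0.7842 = 1.615 mg/L.
At the second outfall, C = (81610·1.615 + 10000·31.00) / (81610 + 10000) = 4.822 mg/L.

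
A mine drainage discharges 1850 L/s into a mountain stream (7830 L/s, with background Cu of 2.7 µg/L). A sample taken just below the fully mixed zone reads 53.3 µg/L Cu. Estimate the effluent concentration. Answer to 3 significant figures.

267 µg/L

Mass balance: 7830·2.700 + 1850·Cₑ = 9680·53.30
→ Cₑ = (9680·53.30 − 7830·2.700) / 1850 = 267.5 µg/L.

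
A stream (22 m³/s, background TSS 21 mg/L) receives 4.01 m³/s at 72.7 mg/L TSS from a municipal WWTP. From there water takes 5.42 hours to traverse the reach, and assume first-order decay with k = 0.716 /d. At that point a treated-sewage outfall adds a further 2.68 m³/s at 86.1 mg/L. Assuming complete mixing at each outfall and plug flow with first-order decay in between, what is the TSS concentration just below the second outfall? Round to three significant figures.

Conservation of mass: C = (22.00·21.00 + 4.010·72.70) / 26.01 = 753.5/26.01 = 28.97 mg/L; combined flow 26.01 m³/s.
Applying C = C₀e^(−kt): 28.97 × 0.8507 = 24.65 mg/L.
Second outfall: C = (26.01·24.65 + 2.680·86.10)/28.69 = 30.39 mg/L.

30.4 mg/L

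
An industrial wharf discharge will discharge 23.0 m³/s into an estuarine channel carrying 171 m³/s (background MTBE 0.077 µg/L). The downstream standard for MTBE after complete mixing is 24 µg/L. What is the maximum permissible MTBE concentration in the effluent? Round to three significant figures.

202 µg/L

At the limit, (Qr·Cr + Qe·Cₑ)/(Qr + Qe) = 24:
Cₑ = (194.0·24 − 171.0·0.07700) / 23.00 = 201.9 µg/L.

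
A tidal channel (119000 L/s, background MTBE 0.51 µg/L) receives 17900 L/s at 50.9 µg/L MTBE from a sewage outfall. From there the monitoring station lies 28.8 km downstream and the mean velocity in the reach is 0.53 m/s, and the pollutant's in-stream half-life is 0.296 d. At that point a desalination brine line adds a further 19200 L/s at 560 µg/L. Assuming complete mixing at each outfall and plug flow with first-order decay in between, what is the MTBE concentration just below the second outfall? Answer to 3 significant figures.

After mixing, C = (119000·0.5100 + 17900·50.90) / 136900 = 971800/136900 = 7.099 µg/L; combined flow 136900 L/s.
Travel time t = 28.8·1000 / 0.53 = 54340 s = 15.09 h.
Half-life 0.296 d → k = ln 2 / 0.296 = 2.342 d⁻¹.
Decay over the reach: 7.099·exp(−kt) = 7.099·0.2293 = 1.628 µg/L.
At the second outfall, C = (136900·1.628 + 19200·560.0) / (136900 + 19200) = 70.31 µg/L.

70.3 µg/L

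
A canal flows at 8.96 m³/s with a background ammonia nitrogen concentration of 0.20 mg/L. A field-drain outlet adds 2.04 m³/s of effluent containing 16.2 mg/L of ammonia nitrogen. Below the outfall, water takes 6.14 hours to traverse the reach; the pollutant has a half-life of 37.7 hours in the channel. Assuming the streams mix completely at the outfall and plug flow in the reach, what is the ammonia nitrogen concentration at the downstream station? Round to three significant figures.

Conservation of mass: C = (8.960·0.2000 + 2.040·16.20) / 11.00 = 34.84/11.00 = 3.167 mg/L.
Half-life 37.7 h → k = ln 2 / 37.7 = 0.01839 h⁻¹ = 0.4413 d⁻¹.
Applying C = C₀e^(−kt): 3.167 × 0.8932 = 2.829 mg/L.

2.83 mg/L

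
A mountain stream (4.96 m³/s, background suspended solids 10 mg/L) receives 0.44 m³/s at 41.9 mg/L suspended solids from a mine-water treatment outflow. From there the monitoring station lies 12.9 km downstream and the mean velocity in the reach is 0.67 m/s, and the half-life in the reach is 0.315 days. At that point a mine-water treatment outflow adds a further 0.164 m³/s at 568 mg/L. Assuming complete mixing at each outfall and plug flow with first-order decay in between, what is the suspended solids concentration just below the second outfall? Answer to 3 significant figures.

Mixed concentration C = ΣQC/ΣQ = (4.960·10.00 + 0.4400·41.90) / 5.400 = 68.04/5.400 = 12.60 mg/L; combined flow 5.400 m³/s.
Travel time t = 12.9·1000 / 0.67 = 19250 s = 5.348 h.
Half-life 0.315 d → k = ln 2 / 0.315 = 2.200 d⁻¹.
Decay over the reach: 12.60·exp(−kt) = 12.60·0.6124 = 7.716 mg/L.
At the second outfall, C = (5.400·7.716 + 0.1640·568.0) / (5.400 + 0.1640) = 24.23 mg/L.

24.2 mg/L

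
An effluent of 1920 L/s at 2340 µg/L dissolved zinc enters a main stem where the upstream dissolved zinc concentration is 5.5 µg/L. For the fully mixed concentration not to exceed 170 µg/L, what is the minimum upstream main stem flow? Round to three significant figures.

25300 L/s

Set C_mix = 170: (Q·5.500 + 1920·2340) / (Q + 1920) = 170
→ Q = 1920·(2340 − 170)/(170 − 5.500) = 25330 L/s.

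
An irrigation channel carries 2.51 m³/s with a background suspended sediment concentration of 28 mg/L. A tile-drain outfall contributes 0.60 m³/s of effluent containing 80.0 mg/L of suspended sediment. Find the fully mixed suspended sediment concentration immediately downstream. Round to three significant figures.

38.0 mg/L

Conservation of mass: C = (2.510·28.00 + 0.6000·80.00) / 3.110 = 118.3/3.110 = 38.03 mg/L.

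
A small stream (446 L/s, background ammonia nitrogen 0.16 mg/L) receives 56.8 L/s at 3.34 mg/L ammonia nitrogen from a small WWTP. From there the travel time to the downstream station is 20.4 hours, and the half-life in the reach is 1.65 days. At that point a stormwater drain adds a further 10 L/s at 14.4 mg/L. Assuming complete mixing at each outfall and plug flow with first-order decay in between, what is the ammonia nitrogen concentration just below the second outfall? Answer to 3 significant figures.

After mixing, C = (446.0·0.1600 + 56.80·3.340) / 502.8 = 261.1/502.8 = 0.5192 mg/L; combined flow 502.8 L/s.
Half-life 1.65 d → k = ln 2 / 1.65 = 0.4201 d⁻¹.
Decay over the reach: 0.5192·exp(−kt) = 0.5192·0.6997 = 0.3633 mg/L.
Second outfall: C = (502.8·0.3633 + 10.00·14.40)/512.8 = 0.6370 mg/L.

0.637 mg/L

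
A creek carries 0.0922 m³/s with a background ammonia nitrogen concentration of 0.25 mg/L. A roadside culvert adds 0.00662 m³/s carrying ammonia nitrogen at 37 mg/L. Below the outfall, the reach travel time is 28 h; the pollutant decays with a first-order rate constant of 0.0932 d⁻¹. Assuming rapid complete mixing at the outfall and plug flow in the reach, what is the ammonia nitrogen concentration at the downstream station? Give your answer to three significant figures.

2.43 mg/L

Mass balance: C = (0.09220·0.2500 + 0.006620·37.00) / 0.09882 = 0.2680/0.09882 = 2.712 mg/L.
After decay, C = 2.712 × e^(−kt) = 2.712 × 0.8970 = 2.432 mg/L.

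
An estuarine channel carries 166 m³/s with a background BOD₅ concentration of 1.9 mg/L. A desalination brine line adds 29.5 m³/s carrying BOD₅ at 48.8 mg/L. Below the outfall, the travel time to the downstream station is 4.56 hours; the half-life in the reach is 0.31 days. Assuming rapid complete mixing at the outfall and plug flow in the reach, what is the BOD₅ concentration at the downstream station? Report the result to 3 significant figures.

Flow-weighted average: C = (166.0·1.900 + 29.50·48.80) / 195.5 = 1755/195.5 = 8.977 mg/L.
Half-life 0.31 d → k = ln 2 / 0.31 = 2.236 d⁻¹.
Applying C = C₀e^(−kt): 8.977 × 0.6539 = 5.870 mg/L.

5.87 mg/L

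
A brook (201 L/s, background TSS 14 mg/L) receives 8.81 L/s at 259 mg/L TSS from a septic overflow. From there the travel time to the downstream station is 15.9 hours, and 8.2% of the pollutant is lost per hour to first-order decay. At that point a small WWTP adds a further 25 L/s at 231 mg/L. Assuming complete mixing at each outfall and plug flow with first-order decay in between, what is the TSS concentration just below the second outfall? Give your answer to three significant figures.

Mass balance: C = (201.0·14.00 + 8.810·259.0) / 209.8 = 5096/209.8 = 24.29 mg/L; combined flow 209.8 L/s.
8.2%/h lost → k = −ln(1 − 0.082) = 0.08556 h⁻¹.
Applying C = C₀e^(−kt): 24.29 × 0.2566 = 6.231 mg/L.
At the second outfall, C = (209.8·6.231 + 25.00·231.0) / (209.8 + 25.00) = 30.16 mg/L.

30.2 mg/L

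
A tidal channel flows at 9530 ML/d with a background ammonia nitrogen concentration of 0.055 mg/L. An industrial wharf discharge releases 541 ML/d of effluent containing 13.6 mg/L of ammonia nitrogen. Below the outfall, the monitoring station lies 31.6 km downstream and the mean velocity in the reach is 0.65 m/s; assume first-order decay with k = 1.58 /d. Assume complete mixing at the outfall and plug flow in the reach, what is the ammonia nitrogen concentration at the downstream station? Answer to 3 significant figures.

0.322 mg/L

Mass balance: C = (9530·0.05500 + 541.0·13.60) / 10070 = 7882/10070 = 0.7826 mg/L.
Travel time t = 31.6·1000 / 0.65 = 48620 s = 13.50 h.
After decay, C = 0.7826 × e^(−kt) = 0.7826 × 0.4111 = 0.3217 mg/L.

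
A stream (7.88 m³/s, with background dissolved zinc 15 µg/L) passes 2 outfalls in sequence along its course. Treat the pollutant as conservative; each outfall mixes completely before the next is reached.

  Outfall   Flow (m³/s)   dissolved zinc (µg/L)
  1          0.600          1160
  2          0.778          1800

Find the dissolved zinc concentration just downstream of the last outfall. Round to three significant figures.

Below outfall 1: Q → 8.480 m³/s, C = (7.880·15.00 + 0.6000·1160)/8.480 = 96.01 µg/L.
Below outfall 2: Q → 9.258 m³/s, C = (8.480·96.01 + 0.7780·1800)/9.258 = 239.2 µg/L.

239 µg/L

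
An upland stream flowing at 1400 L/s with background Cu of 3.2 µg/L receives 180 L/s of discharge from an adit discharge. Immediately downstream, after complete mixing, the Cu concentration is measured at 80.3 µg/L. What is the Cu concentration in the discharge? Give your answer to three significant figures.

680 µg/L

Mass balance: 1400·3.200 + 180.0·Cₑ = 1580·80.30
→ Cₑ = (1580·80.30 − 1400·3.200) / 180.0 = 680.0 µg/L.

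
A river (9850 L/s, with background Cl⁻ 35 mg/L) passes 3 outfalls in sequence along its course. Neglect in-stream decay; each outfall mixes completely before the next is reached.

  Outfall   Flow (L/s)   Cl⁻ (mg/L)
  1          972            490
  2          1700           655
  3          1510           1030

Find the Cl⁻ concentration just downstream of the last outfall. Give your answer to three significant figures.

Outfall 1: combined Q = 10820 L/s; C = (9850·35.00 + 972.0·490.0)/10820 = 75.87 mg/L.
Outfall 2: combined Q = 12520 L/s; C = (10820·75.87 + 1700·655.0)/12520 = 154.5 mg/L.
Outfall 3: combined Q = 14030 L/s; C = (12520·154.5 + 1510·1030)/14030 = 248.7 mg/L.

249 mg/L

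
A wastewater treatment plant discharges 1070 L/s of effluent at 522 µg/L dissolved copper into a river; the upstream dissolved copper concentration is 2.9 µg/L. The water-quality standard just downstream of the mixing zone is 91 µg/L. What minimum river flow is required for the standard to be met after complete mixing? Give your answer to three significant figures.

5230 L/s

Set C_mix = 91: (Q·2.900 + 1070·522.0) / (Q + 1070) = 91
→ Q = 1070·(522.0 − 91)/(91 − 2.900) = 5235 L/s.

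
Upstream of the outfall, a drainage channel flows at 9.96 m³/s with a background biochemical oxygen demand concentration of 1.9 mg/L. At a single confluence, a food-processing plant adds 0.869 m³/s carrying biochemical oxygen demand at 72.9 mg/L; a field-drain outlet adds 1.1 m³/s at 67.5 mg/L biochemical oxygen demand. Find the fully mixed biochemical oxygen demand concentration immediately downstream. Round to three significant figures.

Mixed concentration C = ΣQC/ΣQ = (9.960·1.900 + 0.8690·72.90 + 1.100·67.50) / 11.93 = 156.5/11.93 = 13.12 mg/L.

13.1 mg/L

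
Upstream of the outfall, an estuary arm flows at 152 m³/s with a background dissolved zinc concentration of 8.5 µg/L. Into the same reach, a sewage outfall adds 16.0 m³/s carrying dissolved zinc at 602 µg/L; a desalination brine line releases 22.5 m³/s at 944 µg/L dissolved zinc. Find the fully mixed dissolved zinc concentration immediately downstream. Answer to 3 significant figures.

Conservation of mass: C = (152.0·8.500 + 16.00·602.0 + 22.50·944.0) / 190.5 = 32160/190.5 = 168.8 µg/L.

169 µg/L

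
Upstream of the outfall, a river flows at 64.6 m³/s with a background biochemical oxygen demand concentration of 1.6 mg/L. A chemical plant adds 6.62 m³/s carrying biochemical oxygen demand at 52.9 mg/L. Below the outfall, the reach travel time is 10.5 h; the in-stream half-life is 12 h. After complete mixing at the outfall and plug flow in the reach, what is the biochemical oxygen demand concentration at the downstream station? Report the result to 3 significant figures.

After mixing, C = (64.60·1.600 + 6.620·52.90) / 71.22 = 453.6/71.22 = 6.368 mg/L.
Half-life 12 h → k = ln 2 / 12 = 0.05776 h⁻¹ = 1.386 d⁻¹.
Decay over the reach: 6.368·exp(−kt) = 6.368·0.5453 = 3.472 mg/L.

3.47 mg/L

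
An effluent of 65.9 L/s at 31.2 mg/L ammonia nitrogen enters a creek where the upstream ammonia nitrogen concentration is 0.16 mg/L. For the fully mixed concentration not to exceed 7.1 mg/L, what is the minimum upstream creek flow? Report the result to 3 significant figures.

229 L/s

Set C_mix = 7.1: (Q·0.1600 + 65.90·31.20) / (Q + 65.90) = 7.1
→ Q = 65.90·(31.20 − 7.1)/(7.1 − 0.1600) = 228.8 L/s.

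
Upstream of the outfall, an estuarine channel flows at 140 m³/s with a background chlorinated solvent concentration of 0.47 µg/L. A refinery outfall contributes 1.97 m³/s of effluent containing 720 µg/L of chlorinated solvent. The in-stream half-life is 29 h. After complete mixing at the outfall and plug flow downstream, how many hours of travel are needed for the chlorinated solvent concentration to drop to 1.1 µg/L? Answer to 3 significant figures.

Flow-weighted average: C = (140.0·0.4700 + 1.970·720.0) / 142.0 = 1484/142.0 = 10.45 µg/L.
Half-life 29 h → k = ln 2 / 29 = 0.02390 h⁻¹ = 0.5736 d⁻¹.
10.45·exp(−k·t) = 1.1 → t = ln(10.45/1.1)/k = 339100 s = 94.21 h.

94.2 h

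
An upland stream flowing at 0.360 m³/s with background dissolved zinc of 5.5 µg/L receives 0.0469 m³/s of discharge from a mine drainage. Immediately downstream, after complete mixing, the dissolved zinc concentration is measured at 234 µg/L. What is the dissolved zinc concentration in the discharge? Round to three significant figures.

1990 µg/L

Mass balance: 0.3600·5.500 + 0.04690·Cₑ = 0.4069·234.0
→ Cₑ = (0.4069·234.0 − 0.3600·5.500) / 0.04690 = 1988 µg/L.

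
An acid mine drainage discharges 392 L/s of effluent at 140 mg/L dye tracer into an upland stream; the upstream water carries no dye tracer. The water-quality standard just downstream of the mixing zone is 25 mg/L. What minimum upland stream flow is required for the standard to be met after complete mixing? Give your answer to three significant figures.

1800 L/s

Set C_mix = 25: (Q·0 + 392.0·140.0) / (Q + 392.0) = 25
→ Q = 392.0·(140.0 − 25)/(25 − 0) = 1803 L/s.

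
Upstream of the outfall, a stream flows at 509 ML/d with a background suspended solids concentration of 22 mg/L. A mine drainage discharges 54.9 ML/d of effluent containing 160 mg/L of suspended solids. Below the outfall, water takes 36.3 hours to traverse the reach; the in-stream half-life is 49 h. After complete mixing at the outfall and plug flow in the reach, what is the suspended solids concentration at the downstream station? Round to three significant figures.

Conservation of mass: C = (509.0·22.00 + 54.90·160.0) / 563.9 = 19980/563.9 = 35.44 mg/L.
Half-life 49 h → k = ln 2 / 49 = 0.01415 h⁻¹ = 0.3395 d⁻¹.
After decay, C = 35.44 × e^(−kt) = 35.44 × 0.5984 = 21.20 mg/L.

21.2 mg/L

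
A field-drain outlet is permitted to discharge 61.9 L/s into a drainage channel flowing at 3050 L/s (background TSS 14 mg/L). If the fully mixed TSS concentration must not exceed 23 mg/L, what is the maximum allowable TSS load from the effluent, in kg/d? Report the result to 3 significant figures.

2490 kg/d

Mass balance at the limit: 3050·14.00 + 61.90·Cₑ = 3112·23 → Cₑ = 466.5 mg/L.
61.90 L/s = 0.06190 m³/s. Load = 0.06190 m³/s × 466.5 g/m³ × 86 400 s/d = 2495 kg/d.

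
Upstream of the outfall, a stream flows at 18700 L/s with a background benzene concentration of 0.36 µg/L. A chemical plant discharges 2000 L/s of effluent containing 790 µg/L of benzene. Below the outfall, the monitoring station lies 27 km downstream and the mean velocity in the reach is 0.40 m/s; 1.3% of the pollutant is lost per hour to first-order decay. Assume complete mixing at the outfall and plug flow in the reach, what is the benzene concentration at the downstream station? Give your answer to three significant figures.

60.0 µg/L

Mass balance: C = (18700·0.3600 + 2000·790.0) / 20700 = 1587000/20700 = 76.65 µg/L.
Travel time t = 27·1000 / 0.40 = 67500 s = 18.75 h.
1.3%/h lost → k = −ln(1 − 0.013) = 0.01309 h⁻¹.
After decay, C = 76.65 × e^(−kt) = 76.65 × 0.7824 = 59.98 µg/L.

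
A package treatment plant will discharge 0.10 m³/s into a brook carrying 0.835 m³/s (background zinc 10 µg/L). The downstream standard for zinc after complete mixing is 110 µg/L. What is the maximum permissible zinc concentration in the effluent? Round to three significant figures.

945 µg/L

At the limit, (Qr·Cr + Qe·Cₑ)/(Qr + Qe) = 110:
Cₑ = (0.9350·110 − 0.8350·10.00) / 0.1000 = 945.0 µg/L.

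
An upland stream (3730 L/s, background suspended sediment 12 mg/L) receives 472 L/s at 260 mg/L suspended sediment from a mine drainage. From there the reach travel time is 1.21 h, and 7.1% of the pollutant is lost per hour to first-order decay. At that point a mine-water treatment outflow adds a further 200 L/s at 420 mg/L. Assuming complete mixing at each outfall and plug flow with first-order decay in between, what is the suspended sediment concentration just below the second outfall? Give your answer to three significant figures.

53.9 mg/L

Flow-weighted average: C = (3730·12.00 + 472.0·260.0) / 4202 = 167500/4202 = 39.86 mg/L; combined flow 4202 L/s.
7.1%/h lost → k = −ln(1 − 0.071) = 0.07365 h⁻¹.
After decay, C = 39.86 × e^(−kt) = 39.86 × 0.9147 = 36.46 mg/L.
At the second outfall, C = (4202·36.46 + 200.0·420.0) / (4202 + 200.0) = 53.88 mg/L.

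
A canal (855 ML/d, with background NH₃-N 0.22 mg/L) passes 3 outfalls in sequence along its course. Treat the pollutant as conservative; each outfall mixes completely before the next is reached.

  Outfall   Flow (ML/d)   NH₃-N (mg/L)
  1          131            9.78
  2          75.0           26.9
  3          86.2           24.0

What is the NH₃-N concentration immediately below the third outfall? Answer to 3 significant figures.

4.84 mg/L

After outfall 1: Q = 855.0 + 131.0 = 986.0 ML/d; C = (855.0·0.2200 + 131.0·9.780)/986.0 = 1.490 mg/L.
After outfall 2: Q = 986.0 + 75.00 = 1061 ML/d; C = (986.0·1.490 + 75.00·26.90)/1061 = 3.286 mg/L.
After outfall 3: Q = 1061 + 86.20 = 1147 ML/d; C = (1061·3.286 + 86.20·24.00)/1147 = 4.843 mg/L.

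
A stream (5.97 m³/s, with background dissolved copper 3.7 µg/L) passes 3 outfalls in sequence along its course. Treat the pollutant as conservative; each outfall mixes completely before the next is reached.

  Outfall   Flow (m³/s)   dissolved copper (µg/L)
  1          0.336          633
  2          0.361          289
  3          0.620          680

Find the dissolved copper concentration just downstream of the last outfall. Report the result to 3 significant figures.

104 µg/L

Outfall 1: combined Q = 6.306 m³/s; C = (5.970·3.700 + 0.3360·633.0)/6.306 = 37.23 µg/L.
Outfall 2: combined Q = 6.667 m³/s; C = (6.306·37.23 + 0.3610·289.0)/6.667 = 50.86 µg/L.
Outfall 3: combined Q = 7.287 m³/s; C = (6.667·50.86 + 0.6200·680.0)/7.287 = 104.4 µg/L.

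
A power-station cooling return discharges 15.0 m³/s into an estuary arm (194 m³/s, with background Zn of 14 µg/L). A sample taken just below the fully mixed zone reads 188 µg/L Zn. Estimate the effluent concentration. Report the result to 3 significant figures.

Mass balance: 194.0·14.00 + 15.00·Cₑ = 209.0·188.0
→ Cₑ = (209.0·188.0 − 194.0·14.00) / 15.00 = 2438 µg/L.

2440 µg/L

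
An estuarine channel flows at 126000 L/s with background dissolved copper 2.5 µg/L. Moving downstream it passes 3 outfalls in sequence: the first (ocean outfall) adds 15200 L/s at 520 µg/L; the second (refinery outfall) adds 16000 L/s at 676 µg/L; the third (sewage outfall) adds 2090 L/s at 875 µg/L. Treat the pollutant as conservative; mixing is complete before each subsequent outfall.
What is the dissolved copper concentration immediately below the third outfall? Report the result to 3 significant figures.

131 µg/L

After outfall 1: Q = 126000 + 15200 = 141200 L/s; C = (126000·2.500 + 15200·520.0)/141200 = 58.21 µg/L.
After outfall 2: Q = 141200 + 16000 = 157200 L/s; C = (141200·58.21 + 16000·676.0)/157200 = 121.1 µg/L.
After outfall 3: Q = 157200 + 2090 = 159300 L/s; C = (157200·121.1 + 2090·875.0)/159300 = 131.0 µg/L.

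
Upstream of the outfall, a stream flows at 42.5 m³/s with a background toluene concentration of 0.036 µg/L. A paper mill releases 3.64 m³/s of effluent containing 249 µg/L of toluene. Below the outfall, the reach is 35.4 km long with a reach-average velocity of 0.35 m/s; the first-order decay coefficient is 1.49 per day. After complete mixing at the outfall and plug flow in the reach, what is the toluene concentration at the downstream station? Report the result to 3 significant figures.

After mixing, C = (42.50·0.03600 + 3.640·249.0) / 46.14 = 907.9/46.14 = 19.68 µg/L.
Travel time t = 35.4·1000 / 0.35 = 101100 s = 28.10 h.
Applying C = C₀e^(−kt): 19.68 × 0.1748 = 3.439 µg/L.

3.44 µg/L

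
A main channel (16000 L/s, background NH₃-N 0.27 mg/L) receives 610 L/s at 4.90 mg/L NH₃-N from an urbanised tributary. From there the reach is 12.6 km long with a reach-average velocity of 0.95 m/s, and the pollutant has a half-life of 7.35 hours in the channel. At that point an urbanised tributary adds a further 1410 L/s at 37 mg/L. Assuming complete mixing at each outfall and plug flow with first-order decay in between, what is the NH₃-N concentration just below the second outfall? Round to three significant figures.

Mass balance: C = (16000·0.2700 + 610.0·4.900) / 16610 = 7309/16610 = 0.4400 mg/L; combined flow 16610 L/s.
Travel time t = 12.6·1000 / 0.95 = 13260 s = 3.684 h.
Half-life 7.35 h → k = ln 2 / 7.35 = 0.09431 h⁻¹ = 2.263 d⁻¹.
First-order decay: C = 0.4400·exp(−k·t) = 0.4400·0.7065 = 0.3109 mg/L.
Second outfall: C = (16610·0.3109 + 1410·37.00)/18020 = 3.182 mg/L.

3.18 mg/L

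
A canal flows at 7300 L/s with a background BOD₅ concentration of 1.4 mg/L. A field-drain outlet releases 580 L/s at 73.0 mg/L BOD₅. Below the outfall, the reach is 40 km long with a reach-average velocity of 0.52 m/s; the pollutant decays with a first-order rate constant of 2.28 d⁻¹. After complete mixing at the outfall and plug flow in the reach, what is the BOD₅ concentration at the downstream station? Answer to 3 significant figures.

After mixing, C = (7300·1.400 + 580.0·73.00) / 7880 = 52560/7880 = 6.670 mg/L.
Travel time t = 40·1000 / 0.52 = 76920 s = 21.37 h.
After decay, C = 6.670 × e^(−kt) = 6.670 × 0.1313 = 0.8761 mg/L.

0.876 mg/L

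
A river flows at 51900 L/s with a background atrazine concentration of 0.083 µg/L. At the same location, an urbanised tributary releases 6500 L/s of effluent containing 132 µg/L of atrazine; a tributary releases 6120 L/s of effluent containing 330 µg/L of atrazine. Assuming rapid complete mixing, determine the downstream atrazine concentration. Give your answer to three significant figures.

Conservation of mass: C = (51900·0.08300 + 6500·132.0 + 6120·330.0) / 64520 = 2882000/64520 = 44.67 µg/L.

44.7 µg/L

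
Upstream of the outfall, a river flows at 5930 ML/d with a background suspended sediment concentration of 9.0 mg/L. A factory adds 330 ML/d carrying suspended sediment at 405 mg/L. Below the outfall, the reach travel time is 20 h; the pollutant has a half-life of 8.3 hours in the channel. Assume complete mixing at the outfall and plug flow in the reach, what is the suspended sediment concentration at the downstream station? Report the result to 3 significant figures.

5.62 mg/L

Flow-weighted average: C = (5930·9.000 + 330.0·405.0) / 6260 = 187000/6260 = 29.88 mg/L.
Half-life 8.3 h → k = ln 2 / 8.3 = 0.08351 h⁻¹ = 2.004 d⁻¹.
After decay, C = 29.88 × e^(−kt) = 29.88 × 0.1882 = 5.623 mg/L.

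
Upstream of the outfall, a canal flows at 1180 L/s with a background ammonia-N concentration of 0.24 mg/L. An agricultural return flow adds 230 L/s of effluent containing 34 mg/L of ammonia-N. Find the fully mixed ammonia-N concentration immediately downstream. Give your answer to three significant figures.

5.75 mg/L

After mixing, C = (1180·0.2400 + 230.0·34.00) / 1410 = 8103/1410 = 5.747 mg/L.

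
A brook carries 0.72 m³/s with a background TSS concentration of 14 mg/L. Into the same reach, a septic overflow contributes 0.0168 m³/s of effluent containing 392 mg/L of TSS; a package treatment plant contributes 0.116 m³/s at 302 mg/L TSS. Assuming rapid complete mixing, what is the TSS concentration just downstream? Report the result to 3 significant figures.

Mixed concentration C = ΣQC/ΣQ = (0.7200·14.00 + 0.01680·392.0 + 0.1160·302.0) / 0.8528 = 51.70/0.8528 = 60.62 mg/L.

60.6 mg/L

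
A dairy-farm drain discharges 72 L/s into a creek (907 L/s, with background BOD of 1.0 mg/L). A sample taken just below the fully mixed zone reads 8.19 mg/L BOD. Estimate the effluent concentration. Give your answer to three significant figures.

Mass balance: 907.0·1.000 + 72.00·Cₑ = 979.0·8.190
→ Cₑ = (979.0·8.190 − 907.0·1.000) / 72.00 = 98.76 mg/L.

98.8 mg/L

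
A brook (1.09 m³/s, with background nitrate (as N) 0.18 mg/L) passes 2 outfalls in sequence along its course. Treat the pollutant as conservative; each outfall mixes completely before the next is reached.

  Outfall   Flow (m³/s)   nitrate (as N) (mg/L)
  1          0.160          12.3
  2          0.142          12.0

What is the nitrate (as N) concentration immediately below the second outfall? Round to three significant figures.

Outfall 1: combined Q = 1.250 m³/s; C = (1.090·0.1800 + 0.1600·12.30)/1.250 = 1.731 mg/L.
Outfall 2: combined Q = 1.392 m³/s; C = (1.250·1.731 + 0.1420·12.00)/1.392 = 2.779 mg/L.

2.78 mg/L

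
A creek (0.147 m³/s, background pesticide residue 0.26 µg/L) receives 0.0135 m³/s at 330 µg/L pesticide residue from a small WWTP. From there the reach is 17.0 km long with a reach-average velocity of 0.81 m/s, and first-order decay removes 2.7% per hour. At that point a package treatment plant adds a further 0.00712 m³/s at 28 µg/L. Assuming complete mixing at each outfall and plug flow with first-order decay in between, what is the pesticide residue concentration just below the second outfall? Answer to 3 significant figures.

Flow-weighted average: C = (0.1470·0.2600 + 0.01350·330.0) / 0.1605 = 4.493/0.1605 = 28.00 µg/L; combined flow 0.1605 m³/s.
Travel time t = 17.0·1000 / 0.81 = 20990 s = 5.830 h.
2.7%/h lost → k = −ln(1 − 0.027) = 0.02737 h⁻¹.
First-order decay: C = 28.00·exp(−k·t) = 28.00·0.8525 = 23.87 µg/L.
Second outfall: C = (0.1605·23.87 + 0.007120·28.00)/0.1676 = 24.04 µg/L.

24.0 µg/L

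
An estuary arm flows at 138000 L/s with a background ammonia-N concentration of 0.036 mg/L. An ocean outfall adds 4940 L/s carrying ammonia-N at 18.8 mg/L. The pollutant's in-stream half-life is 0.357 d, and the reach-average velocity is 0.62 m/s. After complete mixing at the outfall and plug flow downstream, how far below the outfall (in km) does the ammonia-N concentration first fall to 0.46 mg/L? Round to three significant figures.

After mixing, C = (138000·0.03600 + 4940·18.80) / 142900 = 97840/142900 = 0.6845 mg/L.
Half-life 0.357 d → k = ln 2 / 0.357 = 1.942 d⁻¹.
Set 0.6845·exp(−k·t) = 0.46 → t = ln(0.6845/0.46)/k = 17690 s = 4.913 h.
Distance = v·t = 0.62·17690 = 10970 m = 10.97 km.

11.0 km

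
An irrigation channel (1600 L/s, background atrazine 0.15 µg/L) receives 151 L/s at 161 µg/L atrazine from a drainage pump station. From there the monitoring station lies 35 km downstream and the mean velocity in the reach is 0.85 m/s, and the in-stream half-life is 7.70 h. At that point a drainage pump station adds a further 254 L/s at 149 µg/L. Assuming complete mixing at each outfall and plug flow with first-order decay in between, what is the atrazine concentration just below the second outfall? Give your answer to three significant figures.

Mass balance: C = (1600·0.1500 + 151.0·161.0) / 1751 = 24550/1751 = 14.02 µg/L; combined flow 1751 L/s.
Travel time t = 35·1000 / 0.85 = 41180 s = 11.44 h.
Half-life 7.70 h → k = ln 2 / 7.70 = 0.09002 h⁻¹ = 2.160 d⁻¹.
Decay over the reach: 14.02·exp(−kt) = 14.02·0.3571 = 5.007 µg/L.
Second outfall: C = (1751·5.007 + 254.0·149.0)/2005 = 23.25 µg/L.

23.2 µg/L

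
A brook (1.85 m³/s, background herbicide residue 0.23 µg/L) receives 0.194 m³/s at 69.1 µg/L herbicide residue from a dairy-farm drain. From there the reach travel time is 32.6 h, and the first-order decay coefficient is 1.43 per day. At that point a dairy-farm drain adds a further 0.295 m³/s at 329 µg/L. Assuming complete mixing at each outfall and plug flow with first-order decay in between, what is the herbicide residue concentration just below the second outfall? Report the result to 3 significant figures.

42.3 µg/L

Flow-weighted average: C = (1.850·0.2300 + 0.1940·69.10) / 2.044 = 13.83/2.044 = 6.767 µg/L; combined flow 2.044 m³/s.
Decay over the reach: 6.767·exp(−kt) = 6.767·0.1434 = 0.9700 µg/L.
Second outfall: C = (2.044·0.9700 + 0.2950·329.0)/2.339 = 42.34 µg/L.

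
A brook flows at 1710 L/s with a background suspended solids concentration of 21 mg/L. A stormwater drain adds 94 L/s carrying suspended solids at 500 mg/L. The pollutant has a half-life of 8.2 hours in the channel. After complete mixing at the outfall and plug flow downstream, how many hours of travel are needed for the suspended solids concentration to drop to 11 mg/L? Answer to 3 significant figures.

Conservation of mass: C = (1710·21.00 + 94.00·500.0) / 1804 = 82910/1804 = 45.96 mg/L.
Half-life 8.2 h → k = ln 2 / 8.2 = 0.08453 h⁻¹ = 2.029 d⁻¹.
45.96·exp(−k·t) = 11 → t = ln(45.96/11)/k = 60900 s = 16.92 h.

16.9 h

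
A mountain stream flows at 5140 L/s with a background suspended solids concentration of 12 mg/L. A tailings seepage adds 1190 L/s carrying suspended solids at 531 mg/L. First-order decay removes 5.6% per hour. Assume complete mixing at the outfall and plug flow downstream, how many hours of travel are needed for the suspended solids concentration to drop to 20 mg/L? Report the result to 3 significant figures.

29.5 h

After mixing, C = (5140·12.00 + 1190·531.0) / 6330 = 693600/6330 = 109.6 mg/L.
5.6%/h lost → k = −ln(1 − 0.056) = 0.05763 h⁻¹.
109.6·exp(−k·t) = 20 → t = ln(109.6/20)/k = 106200 s = 29.51 h.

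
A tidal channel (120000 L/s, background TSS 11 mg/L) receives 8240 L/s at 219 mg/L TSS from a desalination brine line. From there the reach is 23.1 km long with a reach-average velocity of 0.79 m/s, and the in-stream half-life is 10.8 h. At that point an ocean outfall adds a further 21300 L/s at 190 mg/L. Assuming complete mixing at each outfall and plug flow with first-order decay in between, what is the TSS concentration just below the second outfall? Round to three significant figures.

39.5 mg/L

Conservation of mass: C = (120000·11.00 + 8240·219.0) / 128200 = 3125000/128200 = 24.36 mg/L; combined flow 128200 L/s.
Travel time t = 23.1·1000 / 0.79 = 29240 s = 8.122 h.
Half-life 10.8 h → k = ln 2 / 10.8 = 0.06418 h⁻¹ = 1.540 d⁻¹.
Applying C = C₀e^(−kt): 24.36 × 0.5938 = 14.47 mg/L.
Second outfall: C = (128200·14.47 + 21300·190.0)/149500 = 39.47 mg/L.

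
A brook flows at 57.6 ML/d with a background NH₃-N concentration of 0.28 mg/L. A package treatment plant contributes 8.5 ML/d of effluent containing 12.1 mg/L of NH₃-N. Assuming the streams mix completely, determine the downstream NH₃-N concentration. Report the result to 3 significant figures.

1.80 mg/L

Mass balance: C = (57.60·0.2800 + 8.500·12.10) / 66.10 = 119.0/66.10 = 1.800 mg/L.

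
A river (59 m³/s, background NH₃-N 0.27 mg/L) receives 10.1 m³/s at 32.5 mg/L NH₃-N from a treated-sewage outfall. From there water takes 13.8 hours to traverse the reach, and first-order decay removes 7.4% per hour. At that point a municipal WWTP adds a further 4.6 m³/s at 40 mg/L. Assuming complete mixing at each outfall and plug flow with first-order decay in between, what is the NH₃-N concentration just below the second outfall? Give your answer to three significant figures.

Mixed concentration C = ΣQC/ΣQ = (59.00·0.2700 + 10.10·32.50) / 69.10 = 344.2/69.10 = 4.981 mg/L; combined flow 69.10 m³/s.
7.4%/h lost → k = −ln(1 − 0.074) = 0.07688 h⁻¹.
Decay over the reach: 4.981·exp(−kt) = 4.981·0.3461 = 1.724 mg/L.
Second outfall: C = (69.10·1.724 + 4.600·40.00)/73.70 = 4.113 mg/L.

4.11 mg/L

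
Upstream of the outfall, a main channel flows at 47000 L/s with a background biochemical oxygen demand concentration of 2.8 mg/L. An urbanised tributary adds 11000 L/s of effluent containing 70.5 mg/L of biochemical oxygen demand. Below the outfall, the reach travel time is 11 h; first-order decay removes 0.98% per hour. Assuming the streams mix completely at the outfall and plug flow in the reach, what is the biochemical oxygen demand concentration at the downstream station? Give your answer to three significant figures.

Mass balance: C = (47000·2.800 + 11000·70.50) / 58000 = 907100/58000 = 15.64 mg/L.
0.98%/h lost → k = −ln(1 − 0.0098) = 0.009848 h⁻¹.
Decay over the reach: 15.64·exp(−kt) = 15.64·0.8973 = 14.03 mg/L.

14.0 mg/L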